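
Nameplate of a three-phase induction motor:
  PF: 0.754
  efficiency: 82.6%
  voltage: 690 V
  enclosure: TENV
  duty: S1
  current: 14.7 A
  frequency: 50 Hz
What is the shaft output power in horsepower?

14.7 HP

P_in = √3·V·I·cosφ = 1.732 × 690 × 14.7 × 0.754 = 13246 W
P_out = η·P_in = 0.826 × 13246 = 10941 W
= 10941/746 = 14.7 HP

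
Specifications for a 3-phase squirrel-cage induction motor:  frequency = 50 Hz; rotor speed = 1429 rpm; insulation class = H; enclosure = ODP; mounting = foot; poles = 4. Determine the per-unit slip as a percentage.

4.73 %

n_s = 120f/p = 120×50/4 = 1500 rpm
s = (n_s − n)/n_s = (1500 − 1429)/1500 = 0.0473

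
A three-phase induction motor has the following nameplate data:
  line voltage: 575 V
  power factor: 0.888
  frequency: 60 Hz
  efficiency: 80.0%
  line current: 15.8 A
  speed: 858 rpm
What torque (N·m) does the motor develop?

P_in = √3·V·I·cosφ = 1.732 × 575 × 15.8 × 0.888 = 13973 W
P_out = η·P_in = 0.8 × 13973 = 11178 W
n = 858 rpm
ω = 2π×858/60 = 89.85 rad/s
τ = P_out/ω = 11178/89.85 = 124 N·m

124 N·m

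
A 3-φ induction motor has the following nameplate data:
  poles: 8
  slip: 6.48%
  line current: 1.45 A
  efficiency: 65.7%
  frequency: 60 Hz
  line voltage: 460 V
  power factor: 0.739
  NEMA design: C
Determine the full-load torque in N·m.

6.36 N·m

P_in = √3·V·I·cosφ = 1.732 × 460 × 1.45 × 0.739 = 854 W
P_out = η·P_in = 0.657 × 854 = 561 W
n_s = 120×60/8 = 900 rpm; n = 900×(1−0.0648) = 842 rpm
ω = 2π×842/60 = 88.17 rad/s
τ = P_out/ω = 561/88.17 = 6.36 N·m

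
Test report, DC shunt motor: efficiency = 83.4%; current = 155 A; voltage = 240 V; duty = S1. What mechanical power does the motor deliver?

P_in = V·I = 240 × 155 = 37200 W
P_out = η·P_in = 0.834 × 37200 = 31025 W

31 kW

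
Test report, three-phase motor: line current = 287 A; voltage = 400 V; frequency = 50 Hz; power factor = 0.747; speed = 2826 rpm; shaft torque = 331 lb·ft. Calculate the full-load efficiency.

89.4 %

τ = 331 lb·ft × 1.356 = 448.8 N·m
ω = 2π × 2826/60 = 295.9 rad/s; P_out = τω = 448.8 × 295.9 = 132800 W
P_in = √3·V_L·I_L·cosφ = 1.732 × 400 × 287 × 0.747 = 148529 W
η = P_out / P_in = 132800 / 148529 = 0.894 = 89.4%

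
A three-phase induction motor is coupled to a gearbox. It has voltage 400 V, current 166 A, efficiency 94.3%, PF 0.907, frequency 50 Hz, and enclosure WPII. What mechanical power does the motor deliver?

98.4 kW

P_in = √3·V·I·cosφ = 1.732 × 400 × 166 × 0.907 = 104309 W
P_out = η·P_in = 0.943 × 104309 = 98363 W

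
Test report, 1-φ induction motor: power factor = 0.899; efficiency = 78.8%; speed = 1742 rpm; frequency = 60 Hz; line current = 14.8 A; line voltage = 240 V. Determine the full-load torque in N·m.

13.8 N·m

P_in = V·I·cosφ = 240 × 14.8 × 0.899 = 3193 W
P_out = η·P_in = 0.788 × 3193 = 2516 W
n = 1742 rpm
ω = 2π×1742/60 = 182.4 rad/s
τ = P_out/ω = 2516/182.4 = 13.8 N·m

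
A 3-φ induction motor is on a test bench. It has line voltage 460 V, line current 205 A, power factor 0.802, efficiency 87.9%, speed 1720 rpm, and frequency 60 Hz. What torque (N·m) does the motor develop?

P_in = √3·V·I·cosφ = 1.732 × 460 × 205 × 0.802 = 130989 W
P_out = η·P_in = 0.879 × 130989 = 115139 W
n = 1720 rpm
ω = 2π×1720/60 = 180.1 rad/s
τ = P_out/ω = 115139/180.1 = 639 N·m

639 N·m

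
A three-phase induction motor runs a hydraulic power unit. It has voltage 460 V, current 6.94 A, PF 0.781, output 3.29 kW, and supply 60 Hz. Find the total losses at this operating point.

P_in = √3·V·I·cosφ = 1.732×460×6.94×0.781 = 4318 W
P_out = 3290 W
Losses = P_in − P_out = 4318 − 3290 = 1028 W

1030 W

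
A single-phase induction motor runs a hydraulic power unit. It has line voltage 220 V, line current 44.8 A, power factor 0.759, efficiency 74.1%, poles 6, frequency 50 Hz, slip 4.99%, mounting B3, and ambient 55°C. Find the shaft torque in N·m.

P_in = V·I·cosφ = 220 × 44.8 × 0.759 = 7481 W
P_out = η·P_in = 0.741 × 7481 = 5543 W
n_s = 120×50/6 = 1000 rpm; n = 1000×(1−0.0499) = 950 rpm
ω = 2π×950/60 = 99.48 rad/s
τ = P_out/ω = 5543/99.48 = 55.7 N·m

55.7 N·m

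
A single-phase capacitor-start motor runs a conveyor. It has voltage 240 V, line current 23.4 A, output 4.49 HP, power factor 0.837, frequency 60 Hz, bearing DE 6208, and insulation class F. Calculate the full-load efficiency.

P_out = 4.49 × 746 = 3350 W
P_in = V·I·cosφ = 240 × 23.4 × 0.837 = 4701 W
η = P_out / P_in = 3350 / 4701 = 0.713 = 71.3%

71.3 %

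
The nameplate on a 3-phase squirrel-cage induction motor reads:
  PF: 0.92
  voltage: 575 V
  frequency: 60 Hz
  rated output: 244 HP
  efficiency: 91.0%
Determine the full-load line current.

218 A

P_out = 244 × 746 = 182024 W
P_in = P_out / η = 182024 / 0.910 = 200026 W
I_L = P_in / (√3·V_L·cosφ) = 200026 / (1.732 × 575 × 0.92) = 218 A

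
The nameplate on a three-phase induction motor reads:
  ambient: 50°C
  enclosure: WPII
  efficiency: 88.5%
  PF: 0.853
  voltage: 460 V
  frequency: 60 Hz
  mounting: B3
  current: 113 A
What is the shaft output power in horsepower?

P_in = √3·V·I·cosφ = 1.732 × 460 × 113 × 0.853 = 76795 W
P_out = η·P_in = 0.885 × 76795 = 67964 W
= 67964/746 = 91.1 HP

91.1 HP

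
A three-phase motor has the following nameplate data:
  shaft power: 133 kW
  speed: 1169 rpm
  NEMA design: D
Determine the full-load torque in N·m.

1090 N·m

ω = 2π × 1169/60 = 122.4 rad/s
τ = P/ω = 133000/122.4 = 1090 N·m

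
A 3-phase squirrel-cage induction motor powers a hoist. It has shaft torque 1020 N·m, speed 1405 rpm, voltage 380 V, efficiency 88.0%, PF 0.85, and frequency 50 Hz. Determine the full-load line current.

ω = 2π×1405/60 = 147.1 rad/s; P_out = τω = 1020 × 147.1 = 150042 W
P_in = P_out / η = 150042 / 0.880 = 170502 W
I_L = P_in / (√3·V_L·cosφ) = 170502 / (1.732 × 380 × 0.85) = 305 A

305 A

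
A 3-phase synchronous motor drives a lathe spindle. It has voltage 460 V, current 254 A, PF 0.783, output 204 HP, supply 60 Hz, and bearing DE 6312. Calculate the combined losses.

P_in = √3·V·I·cosφ = 1.732×460×254×0.783 = 158453 W
P_out = 204×746 = 152184 W
Losses = P_in − P_out = 158453 − 152184 = 6269 W

6.27 kW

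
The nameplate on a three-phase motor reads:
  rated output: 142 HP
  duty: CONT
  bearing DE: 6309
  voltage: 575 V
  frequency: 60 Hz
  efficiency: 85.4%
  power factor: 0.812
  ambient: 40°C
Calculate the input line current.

153 A

P_out = 142 × 746 = 105932 W
P_in = P_out / η = 105932 / 0.854 = 124042 W
I_L = P_in / (√3·V_L·cosφ) = 124042 / (1.732 × 575 × 0.812) = 153 A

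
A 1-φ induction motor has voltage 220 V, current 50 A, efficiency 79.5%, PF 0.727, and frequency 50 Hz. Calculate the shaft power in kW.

6.36 kW

P_in = V·I·cosφ = 220 × 50 × 0.727 = 7997 W
P_out = η·P_in = 0.795 × 7997 = 6358 W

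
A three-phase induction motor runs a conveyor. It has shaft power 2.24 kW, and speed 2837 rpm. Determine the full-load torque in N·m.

7.54 N·m

ω = 2π × 2837/60 = 297.1 rad/s
τ = P/ω = 2240/297.1 = 7.54 N·m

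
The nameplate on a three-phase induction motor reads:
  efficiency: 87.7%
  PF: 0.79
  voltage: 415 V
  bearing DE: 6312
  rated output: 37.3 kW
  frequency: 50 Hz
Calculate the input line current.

P_out = 37.3 kW = 37300 W
P_in = P_out / η = 37300 / 0.877 = 42531 W
I_L = P_in / (√3·V_L·cosφ) = 42531 / (1.732 × 415 × 0.79) = 74.9 A

74.9 A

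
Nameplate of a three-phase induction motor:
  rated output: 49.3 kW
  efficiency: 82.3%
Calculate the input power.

59.9 kW

P_out = 49300 W
P_in = P_out/η = 49300/0.823 = 59903 W = 59.9 kW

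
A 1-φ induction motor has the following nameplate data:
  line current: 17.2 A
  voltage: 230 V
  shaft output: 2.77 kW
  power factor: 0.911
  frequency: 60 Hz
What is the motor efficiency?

76.9 %

P_out = 2.77 kW = 2770 W
P_in = V·I·cosφ = 230 × 17.2 × 0.911 = 3604 W
η = P_out / P_in = 2770 / 3604 = 0.769 = 76.9%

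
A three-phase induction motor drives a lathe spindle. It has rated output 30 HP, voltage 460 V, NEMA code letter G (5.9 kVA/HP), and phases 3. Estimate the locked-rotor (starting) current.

222 A

S_LR = 5.9 × 30 = 177 kVA
I_LR = S_LR/(√3·V_L) = 177000/(1.732×460) = 222 A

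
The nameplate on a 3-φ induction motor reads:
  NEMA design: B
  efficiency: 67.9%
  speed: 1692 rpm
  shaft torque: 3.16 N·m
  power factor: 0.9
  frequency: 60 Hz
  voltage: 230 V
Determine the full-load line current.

ω = 2π×1692/60 = 177.2 rad/s; P_out = τω = 3.16 × 177.2 = 560 W
P_in = P_out / η = 560 / 0.679 = 825 W
I_L = P_in / (√3·V_L·cosφ) = 825 / (1.732 × 230 × 0.9) = 2.3 A

2.3 A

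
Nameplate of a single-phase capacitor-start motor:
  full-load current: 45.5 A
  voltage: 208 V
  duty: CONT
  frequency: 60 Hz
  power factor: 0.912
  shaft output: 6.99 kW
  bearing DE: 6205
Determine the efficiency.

P_out = 6.99 kW = 6990 W
P_in = V·I·cosφ = 208 × 45.5 × 0.912 = 8631 W
η = P_out / P_in = 6990 / 8631 = 0.810 = 81.0%

81.0 %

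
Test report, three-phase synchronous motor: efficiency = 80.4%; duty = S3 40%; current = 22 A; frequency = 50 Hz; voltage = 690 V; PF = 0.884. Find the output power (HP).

25 HP

P_in = √3·V·I·cosφ = 1.732 × 690 × 22 × 0.884 = 23242 W
P_out = η·P_in = 0.804 × 23242 = 18687 W
= 18687/746 = 25 HP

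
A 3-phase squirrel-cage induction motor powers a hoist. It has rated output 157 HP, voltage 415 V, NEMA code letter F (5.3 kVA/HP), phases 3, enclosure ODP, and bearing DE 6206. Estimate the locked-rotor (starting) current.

S_LR = 5.3 × 157 = 832.1 kVA
I_LR = S_LR/(√3·V_L) = 832100/(1.732×415) = 1160 A

1160 A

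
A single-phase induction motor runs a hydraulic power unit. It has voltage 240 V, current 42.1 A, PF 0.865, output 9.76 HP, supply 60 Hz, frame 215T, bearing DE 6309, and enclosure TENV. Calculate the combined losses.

P_in = V·I·cosφ = 240×42.1×0.865 = 8740 W
P_out = 9.76×746 = 7281 W
Losses = P_in − P_out = 8740 − 7281 = 1459 W

1.46 kW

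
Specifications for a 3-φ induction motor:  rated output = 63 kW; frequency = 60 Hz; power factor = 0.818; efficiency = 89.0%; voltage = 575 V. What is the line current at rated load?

P_out = 63 kW = 63000 W
P_in = P_out / η = 63000 / 0.890 = 70787 W
I_L = P_in / (√3·V_L·cosφ) = 70787 / (1.732 × 575 × 0.818) = 86.9 A

86.9 A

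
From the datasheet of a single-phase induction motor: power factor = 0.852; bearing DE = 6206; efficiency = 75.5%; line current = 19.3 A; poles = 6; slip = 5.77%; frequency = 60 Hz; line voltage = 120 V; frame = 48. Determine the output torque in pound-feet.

P_in = V·I·cosφ = 120 × 19.3 × 0.852 = 1973 W
P_out = η·P_in = 0.755 × 1973 = 1490 W
n_s = 120×60/6 = 1200 rpm; n = 1200×(1−0.0577) = 1131 rpm
ω = 2π×1131/60 = 118.4 rad/s
τ = P_out/ω = 1490/118.4 = 12.58 N·m
In lb·ft: 12.58/1.356 = 9.28 lb·ft

9.28 lb·ft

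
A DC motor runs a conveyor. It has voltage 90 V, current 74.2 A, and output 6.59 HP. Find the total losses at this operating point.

P_in = V·I = 90×74.2 = 6678 W
P_out = 6.59×746 = 4916 W
Losses = P_in − P_out = 6678 − 4916 = 1762 W

1760 W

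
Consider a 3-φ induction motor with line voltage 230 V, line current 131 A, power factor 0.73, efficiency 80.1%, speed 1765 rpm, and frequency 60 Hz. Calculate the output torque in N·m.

P_in = √3·V·I·cosφ = 1.732 × 230 × 131 × 0.73 = 38095 W
P_out = η·P_in = 0.801 × 38095 = 30514 W
n = 1765 rpm
ω = 2π×1765/60 = 184.8 rad/s
τ = P_out/ω = 30514/184.8 = 165 N·m

165 N·m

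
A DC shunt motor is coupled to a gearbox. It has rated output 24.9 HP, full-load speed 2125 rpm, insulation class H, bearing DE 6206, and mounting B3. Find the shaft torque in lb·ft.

61.6 lb·ft

P_out = 24.9 × 746 = 18575 W
ω = 2π × 2125/60 = 222.5 rad/s
τ = P_out/ω = 18575/222.5 = 83.48 N·m
In lb·ft: 83.48/1.356 = 61.6 lb·ft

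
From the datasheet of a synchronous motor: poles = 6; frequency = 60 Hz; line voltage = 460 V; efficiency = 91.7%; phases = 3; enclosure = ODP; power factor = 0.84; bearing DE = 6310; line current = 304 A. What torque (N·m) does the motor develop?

1480 N·m

P_in = √3·V·I·cosφ = 1.732 × 460 × 304 × 0.84 = 203450 W
P_out = η·P_in = 0.917 × 203450 = 186564 W
n = n_s = 120×60/6 = 1200 rpm (synchronous)
ω = 2π×1200/60 = 125.7 rad/s
τ = P_out/ω = 186564/125.7 = 1480 N·m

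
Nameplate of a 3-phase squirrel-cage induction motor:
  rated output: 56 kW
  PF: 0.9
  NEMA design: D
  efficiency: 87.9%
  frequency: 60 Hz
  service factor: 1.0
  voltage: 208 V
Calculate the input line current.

196 A

P_out = 56 kW = 56000 W
P_in = P_out / η = 56000 / 0.879 = 63709 W
I_L = P_in / (√3·V_L·cosφ) = 63709 / (1.732 × 208 × 0.9) = 196 A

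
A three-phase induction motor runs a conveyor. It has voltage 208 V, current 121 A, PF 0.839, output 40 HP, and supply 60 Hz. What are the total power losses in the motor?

6.73 kW

P_in = √3·V·I·cosφ = 1.732×208×121×0.839 = 36573 W
P_out = 40×746 = 29840 W
Losses = P_in − P_out = 36573 − 29840 = 6733 W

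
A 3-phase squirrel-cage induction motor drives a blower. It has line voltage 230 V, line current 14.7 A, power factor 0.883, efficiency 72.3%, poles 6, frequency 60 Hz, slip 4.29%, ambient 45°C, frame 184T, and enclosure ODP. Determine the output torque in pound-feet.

P_in = √3·V·I·cosφ = 1.732 × 230 × 14.7 × 0.883 = 5171 W
P_out = η·P_in = 0.723 × 5171 = 3739 W
n_s = 120×60/6 = 1200 rpm; n = 1200×(1−0.0429) = 1149 rpm
ω = 2π×1149/60 = 120.3 rad/s
τ = P_out/ω = 3739/120.3 = 31.08 N·m
In lb·ft: 31.08/1.356 = 22.9 lb·ft

22.9 lb·ft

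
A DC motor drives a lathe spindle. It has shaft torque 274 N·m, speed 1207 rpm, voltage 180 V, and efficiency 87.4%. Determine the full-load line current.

220 A

ω = 2π×1207/60 = 126.4 rad/s; P_out = τω = 274 × 126.4 = 34634 W
P_in = P_out / η = 34634 / 0.874 = 39627 W
I = P_in / V = 39627 / 180 = 220 A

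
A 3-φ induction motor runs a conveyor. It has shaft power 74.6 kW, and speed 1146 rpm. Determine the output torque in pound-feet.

458 lb·ft

ω = 2π × 1146/60 = 120 rad/s
τ = P/ω = 74600/120 = 621.7 N·m
In lb·ft: 621.7/1.356 = 458 lb·ft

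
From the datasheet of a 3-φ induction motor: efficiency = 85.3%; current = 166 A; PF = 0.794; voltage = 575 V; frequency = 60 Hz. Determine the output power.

112 kW

P_in = √3·V·I·cosφ = 1.732 × 575 × 166 × 0.794 = 131264 W
P_out = η·P_in = 0.853 × 131264 = 111968 W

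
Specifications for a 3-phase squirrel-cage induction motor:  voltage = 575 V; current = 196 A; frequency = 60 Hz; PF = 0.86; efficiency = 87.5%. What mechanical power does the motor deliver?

P_in = √3·V·I·cosφ = 1.732 × 575 × 196 × 0.86 = 167869 W
P_out = η·P_in = 0.875 × 167869 = 146885 W

147 kW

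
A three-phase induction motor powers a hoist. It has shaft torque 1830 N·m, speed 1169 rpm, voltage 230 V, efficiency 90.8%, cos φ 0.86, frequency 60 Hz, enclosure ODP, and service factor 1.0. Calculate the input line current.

ω = 2π×1169/60 = 122.4 rad/s; P_out = τω = 1830 × 122.4 = 223992 W
P_in = P_out / η = 223992 / 0.908 = 246687 W
I_L = P_in / (√3·V_L·cosφ) = 246687 / (1.732 × 230 × 0.86) = 720 A

720 A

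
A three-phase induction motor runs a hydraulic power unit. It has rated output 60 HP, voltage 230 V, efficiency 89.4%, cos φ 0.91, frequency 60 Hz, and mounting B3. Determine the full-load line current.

138 A

P_out = 60 × 746 = 44760 W
P_in = P_out / η = 44760 / 0.894 = 50067 W
I_L = P_in / (√3·V_L·cosφ) = 50067 / (1.732 × 230 × 0.91) = 138 A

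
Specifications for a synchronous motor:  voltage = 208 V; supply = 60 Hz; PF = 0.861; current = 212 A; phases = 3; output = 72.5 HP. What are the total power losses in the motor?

P_in = √3·V·I·cosφ = 1.732×208×212×0.861 = 65758 W
P_out = 72.5×746 = 54085 W
Losses = P_in − P_out = 65758 − 54085 = 11673 W

11700 W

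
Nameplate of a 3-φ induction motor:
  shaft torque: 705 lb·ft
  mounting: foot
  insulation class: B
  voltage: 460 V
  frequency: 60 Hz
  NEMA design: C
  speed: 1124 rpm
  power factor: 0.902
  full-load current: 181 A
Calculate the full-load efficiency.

τ = 705 lb·ft × 1.356 = 956 N·m
ω = 2π × 1124/60 = 117.7 rad/s; P_out = τω = 956 × 117.7 = 112521 W
P_in = √3·V_L·I_L·cosφ = 1.732 × 460 × 181 × 0.902 = 130074 W
η = P_out / P_in = 112521 / 130074 = 0.865 = 86.5%

86.5 %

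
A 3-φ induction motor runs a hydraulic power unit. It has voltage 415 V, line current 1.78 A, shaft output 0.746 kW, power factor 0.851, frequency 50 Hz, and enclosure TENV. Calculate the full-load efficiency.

68.5 %

P_out = 0.746 kW = 746 W
P_in = √3·V_L·I_L·cosφ = 1.732 × 415 × 1.78 × 0.851 = 1089 W
η = P_out / P_in = 746 / 1089 = 0.685 = 68.5%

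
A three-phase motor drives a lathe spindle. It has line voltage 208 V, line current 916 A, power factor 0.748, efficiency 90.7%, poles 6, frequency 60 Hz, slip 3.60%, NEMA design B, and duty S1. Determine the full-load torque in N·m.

1850 N·m

P_in = √3·V·I·cosφ = 1.732 × 208 × 916 × 0.748 = 246836 W
P_out = η·P_in = 0.907 × 246836 = 223880 W
n_s = 120×60/6 = 1200 rpm; n = 1200×(1−0.036) = 1157 rpm
ω = 2π×1157/60 = 121.2 rad/s
τ = P_out/ω = 223880/121.2 = 1850 N·m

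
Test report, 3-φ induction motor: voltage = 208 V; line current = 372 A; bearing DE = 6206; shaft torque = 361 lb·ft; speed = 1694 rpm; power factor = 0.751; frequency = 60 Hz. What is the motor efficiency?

τ = 361 lb·ft × 1.356 = 489.5 N·m
ω = 2π × 1694/60 = 177.4 rad/s; P_out = τω = 489.5 × 177.4 = 86837 W
P_in = √3·V_L·I_L·cosφ = 1.732 × 208 × 372 × 0.751 = 100645 W
η = P_out / P_in = 86837 / 100645 = 0.863 = 86.3%

86.3 %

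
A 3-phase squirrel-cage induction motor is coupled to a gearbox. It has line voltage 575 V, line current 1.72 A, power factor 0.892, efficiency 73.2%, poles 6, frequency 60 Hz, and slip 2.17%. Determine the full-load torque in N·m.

9.1 N·m

P_in = √3·V·I·cosφ = 1.732 × 575 × 1.72 × 0.892 = 1528 W
P_out = η·P_in = 0.732 × 1528 = 1118 W
n_s = 120×60/6 = 1200 rpm; n = 1200×(1−0.0217) = 1174 rpm
ω = 2π×1174/60 = 122.9 rad/s
τ = P_out/ω = 1118/122.9 = 9.1 N·m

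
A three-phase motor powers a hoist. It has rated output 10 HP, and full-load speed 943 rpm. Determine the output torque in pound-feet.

55.7 lb·ft

P_out = 10 × 746 = 7460 W
ω = 2π × 943/60 = 98.75 rad/s
τ = P_out/ω = 7460/98.75 = 75.54 N·m
In lb·ft: 75.54/1.356 = 55.7 lb·ft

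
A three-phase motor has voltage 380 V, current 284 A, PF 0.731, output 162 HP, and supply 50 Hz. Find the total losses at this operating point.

15.8 kW

P_in = √3·V·I·cosφ = 1.732×380×284×0.731 = 136637 W
P_out = 162×746 = 120852 W
Losses = P_in − P_out = 136637 − 120852 = 15785 W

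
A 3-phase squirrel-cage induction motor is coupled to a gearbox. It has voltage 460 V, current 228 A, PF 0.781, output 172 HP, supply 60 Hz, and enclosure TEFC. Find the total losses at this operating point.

13.6 kW

P_in = √3·V·I·cosφ = 1.732×460×228×0.781 = 141870 W
P_out = 172×746 = 128312 W
Losses = P_in − P_out = 141870 − 128312 = 13558 W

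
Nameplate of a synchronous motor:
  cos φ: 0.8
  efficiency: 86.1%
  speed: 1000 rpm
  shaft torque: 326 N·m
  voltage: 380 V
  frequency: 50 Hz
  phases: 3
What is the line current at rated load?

75.3 A

ω = 2π×1000/60 = 104.7 rad/s; P_out = τω = 326 × 104.7 = 34132 W
P_in = P_out / η = 34132 / 0.861 = 39642 W
I_L = P_in / (√3·V_L·cosφ) = 39642 / (1.732 × 380 × 0.8) = 75.3 A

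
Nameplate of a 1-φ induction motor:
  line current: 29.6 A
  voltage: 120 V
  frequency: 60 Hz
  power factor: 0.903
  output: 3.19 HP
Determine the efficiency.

74.2 %

P_out = 3.19 × 746 = 2380 W
P_in = V·I·cosφ = 120 × 29.6 × 0.903 = 3207 W
η = P_out / P_in = 2380 / 3207 = 0.742 = 74.2%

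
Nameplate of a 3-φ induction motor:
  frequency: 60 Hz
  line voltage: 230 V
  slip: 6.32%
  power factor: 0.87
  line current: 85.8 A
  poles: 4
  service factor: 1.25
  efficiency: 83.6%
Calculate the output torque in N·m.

P_in = √3·V·I·cosφ = 1.732 × 230 × 85.8 × 0.87 = 29736 W
P_out = η·P_in = 0.836 × 29736 = 24859 W
n_s = 120×60/4 = 1800 rpm; n = 1800×(1−0.0632) = 1686 rpm
ω = 2π×1686/60 = 176.6 rad/s
τ = P_out/ω = 24859/176.6 = 141 N·m

141 N·m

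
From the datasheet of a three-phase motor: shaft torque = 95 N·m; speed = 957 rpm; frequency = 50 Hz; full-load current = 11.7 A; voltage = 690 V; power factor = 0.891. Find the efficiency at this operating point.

ω = 2π × 957/60 = 100.2 rad/s; P_out = τω = 95 × 100.2 = 9519 W
P_in = √3·V_L·I_L·cosφ = 1.732 × 690 × 11.7 × 0.891 = 12458 W
η = P_out / P_in = 9519 / 12458 = 0.764 = 76.4%

76.4 %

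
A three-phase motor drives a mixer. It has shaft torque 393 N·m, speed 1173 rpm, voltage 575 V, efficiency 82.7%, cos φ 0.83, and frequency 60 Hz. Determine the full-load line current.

70.6 A

ω = 2π×1173/60 = 122.8 rad/s; P_out = τω = 393 × 122.8 = 48260 W
P_in = P_out / η = 48260 / 0.827 = 58356 W
I_L = P_in / (√3·V_L·cosφ) = 58356 / (1.732 × 575 × 0.83) = 70.6 A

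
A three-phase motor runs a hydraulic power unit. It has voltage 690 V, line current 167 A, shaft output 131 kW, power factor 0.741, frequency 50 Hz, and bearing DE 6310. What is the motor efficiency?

88.6 %

P_out = 131 kW = 131000 W
P_in = √3·V_L·I_L·cosφ = 1.732 × 690 × 167 × 0.741 = 147888 W
η = P_out / P_in = 131000 / 147888 = 0.886 = 88.6%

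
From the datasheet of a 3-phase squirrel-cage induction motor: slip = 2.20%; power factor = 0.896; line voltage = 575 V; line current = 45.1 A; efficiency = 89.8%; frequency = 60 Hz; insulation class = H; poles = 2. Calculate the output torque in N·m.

P_in = √3·V·I·cosφ = 1.732 × 575 × 45.1 × 0.896 = 40244 W
P_out = η·P_in = 0.898 × 40244 = 36139 W
n_s = 120×60/2 = 3600 rpm; n = 3600×(1−0.022) = 3521 rpm
ω = 2π×3521/60 = 368.7 rad/s
τ = P_out/ω = 36139/368.7 = 98 N·m

98 N·m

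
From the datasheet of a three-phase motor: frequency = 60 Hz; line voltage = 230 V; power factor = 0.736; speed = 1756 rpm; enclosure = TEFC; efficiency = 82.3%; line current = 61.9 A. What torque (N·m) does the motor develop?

81.2 N·m

P_in = √3·V·I·cosφ = 1.732 × 230 × 61.9 × 0.736 = 18149 W
P_out = η·P_in = 0.823 × 18149 = 14937 W
n = 1756 rpm
ω = 2π×1756/60 = 183.9 rad/s
τ = P_out/ω = 14937/183.9 = 81.2 N·m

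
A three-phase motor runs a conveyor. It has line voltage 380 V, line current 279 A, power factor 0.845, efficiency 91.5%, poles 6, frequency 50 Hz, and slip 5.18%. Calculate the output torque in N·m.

P_in = √3·V·I·cosφ = 1.732 × 380 × 279 × 0.845 = 155165 W
P_out = η·P_in = 0.915 × 155165 = 141976 W
n_s = 120×50/6 = 1000 rpm; n = 1000×(1−0.0518) = 948 rpm
ω = 2π×948/60 = 99.27 rad/s
τ = P_out/ω = 141976/99.27 = 1430 N·m

1430 N·m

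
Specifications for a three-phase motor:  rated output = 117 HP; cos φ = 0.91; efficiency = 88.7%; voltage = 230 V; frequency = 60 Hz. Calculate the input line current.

P_out = 117 × 746 = 87282 W
P_in = P_out / η = 87282 / 0.887 = 98401 W
I_L = P_in / (√3·V_L·cosφ) = 98401 / (1.732 × 230 × 0.91) = 271 A

271 A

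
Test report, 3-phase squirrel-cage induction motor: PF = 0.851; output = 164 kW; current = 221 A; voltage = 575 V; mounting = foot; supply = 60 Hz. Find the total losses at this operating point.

23.3 kW

P_in = √3·V·I·cosφ = 1.732×575×221×0.851 = 187300 W
P_out = 164000 W
Losses = P_in − P_out = 187300 − 164000 = 23300 W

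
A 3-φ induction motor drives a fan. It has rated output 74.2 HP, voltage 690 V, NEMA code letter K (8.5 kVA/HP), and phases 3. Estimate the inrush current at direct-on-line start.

528 A

S_LR = 8.5 × 74.2 = 630.7 kVA
I_LR = S_LR/(√3·V_L) = 630700/(1.732×690) = 528 A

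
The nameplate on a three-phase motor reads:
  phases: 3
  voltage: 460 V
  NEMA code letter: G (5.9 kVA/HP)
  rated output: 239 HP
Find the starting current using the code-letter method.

1770 A

S_LR = 5.9 × 239 = 1410.1 kVA
I_LR = S_LR/(√3·V_L) = 1410100/(1.732×460) = 1770 A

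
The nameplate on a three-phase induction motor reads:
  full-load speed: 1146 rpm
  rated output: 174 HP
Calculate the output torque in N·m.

P_out = 174 × 746 = 129804 W
ω = 2π × 1146/60 = 120 rad/s
τ = P_out/ω = 129804/120 = 1080 N·m

1080 N·m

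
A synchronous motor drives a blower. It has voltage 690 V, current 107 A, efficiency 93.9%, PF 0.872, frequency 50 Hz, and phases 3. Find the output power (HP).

P_in = √3·V·I·cosφ = 1.732 × 690 × 107 × 0.872 = 111506 W
P_out = η·P_in = 0.939 × 111506 = 104704 W
= 104704/746 = 140 HP

140 HP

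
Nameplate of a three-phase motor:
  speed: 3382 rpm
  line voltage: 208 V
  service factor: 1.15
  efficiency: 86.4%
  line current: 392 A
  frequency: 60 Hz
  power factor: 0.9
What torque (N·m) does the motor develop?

310 N·m

P_in = √3·V·I·cosφ = 1.732 × 208 × 392 × 0.9 = 127098 W
P_out = η·P_in = 0.864 × 127098 = 109813 W
n = 3382 rpm
ω = 2π×3382/60 = 354.2 rad/s
τ = P_out/ω = 109813/354.2 = 310 N·m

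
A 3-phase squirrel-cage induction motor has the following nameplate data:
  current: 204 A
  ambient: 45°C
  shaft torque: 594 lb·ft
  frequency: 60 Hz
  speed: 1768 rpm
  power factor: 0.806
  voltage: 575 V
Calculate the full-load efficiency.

τ = 594 lb·ft × 1.356 = 805.5 N·m
ω = 2π × 1768/60 = 185.1 rad/s; P_out = τω = 805.5 × 185.1 = 149098 W
P_in = √3·V_L·I_L·cosφ = 1.732 × 575 × 204 × 0.806 = 163750 W
η = P_out / P_in = 149098 / 163750 = 0.911 = 91.1%

91.1 %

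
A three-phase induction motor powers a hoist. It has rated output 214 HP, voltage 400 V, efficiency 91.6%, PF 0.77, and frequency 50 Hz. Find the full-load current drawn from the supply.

327 A

P_out = 214 × 746 = 159644 W
P_in = P_out / η = 159644 / 0.916 = 174284 W
I_L = P_in / (√3·V_L·cosφ) = 174284 / (1.732 × 400 × 0.77) = 327 A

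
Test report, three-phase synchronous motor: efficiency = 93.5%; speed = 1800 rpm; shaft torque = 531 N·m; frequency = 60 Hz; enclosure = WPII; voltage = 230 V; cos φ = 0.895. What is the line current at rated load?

300 A

ω = 2π×1800/60 = 188.5 rad/s; P_out = τω = 531 × 188.5 = 100094 W
P_in = P_out / η = 100094 / 0.935 = 107052 W
I_L = P_in / (√3·V_L·cosφ) = 107052 / (1.732 × 230 × 0.895) = 300 A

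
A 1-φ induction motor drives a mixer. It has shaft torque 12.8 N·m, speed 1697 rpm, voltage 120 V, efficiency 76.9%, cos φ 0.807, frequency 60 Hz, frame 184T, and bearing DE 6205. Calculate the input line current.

30.5 A

ω = 2π×1697/60 = 177.7 rad/s; P_out = τω = 12.8 × 177.7 = 2275 W
P_in = P_out / η = 2275 / 0.769 = 2958 W
I = P_in / (V·cosφ) = 2958 / (120 × 0.807) = 30.5 A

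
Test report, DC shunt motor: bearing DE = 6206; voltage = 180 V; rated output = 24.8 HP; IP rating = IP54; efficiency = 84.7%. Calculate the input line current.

P_out = 24.8 × 746 = 18501 W
P_in = P_out / η = 18501 / 0.847 = 21843 W
I = P_in / V = 21843 / 180 = 121 A

121 A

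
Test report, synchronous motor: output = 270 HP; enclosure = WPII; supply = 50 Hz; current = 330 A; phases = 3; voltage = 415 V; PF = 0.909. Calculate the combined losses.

14.2 kW

P_in = √3·V·I·cosφ = 1.732×415×330×0.909 = 215612 W
P_out = 270×746 = 201420 W
Losses = P_in − P_out = 215612 − 201420 = 14192 W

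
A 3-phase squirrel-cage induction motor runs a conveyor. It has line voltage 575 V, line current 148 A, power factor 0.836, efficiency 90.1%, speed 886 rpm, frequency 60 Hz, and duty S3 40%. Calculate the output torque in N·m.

P_in = √3·V·I·cosφ = 1.732 × 575 × 148 × 0.836 = 123221 W
P_out = η·P_in = 0.901 × 123221 = 111022 W
n = 886 rpm
ω = 2π×886/60 = 92.78 rad/s
τ = P_out/ω = 111022/92.78 = 1200 N·m

1200 N·m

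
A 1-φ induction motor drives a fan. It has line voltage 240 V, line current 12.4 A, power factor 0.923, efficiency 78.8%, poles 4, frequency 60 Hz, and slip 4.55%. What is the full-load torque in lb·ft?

P_in = V·I·cosφ = 240 × 12.4 × 0.923 = 2747 W
P_out = η·P_in = 0.788 × 2747 = 2165 W
n_s = 120×60/4 = 1800 rpm; n = 1800×(1−0.0455) = 1718 rpm
ω = 2π×1718/60 = 179.9 rad/s
τ = P_out/ω = 2165/179.9 = 12.03 N·m
In lb·ft: 12.03/1.356 = 8.87 lb·ft

8.87 lb·ft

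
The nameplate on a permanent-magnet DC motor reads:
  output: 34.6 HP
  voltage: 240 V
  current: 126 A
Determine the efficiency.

P_out = 34.6 × 746 = 25812 W
P_in = V·I = 240 × 126 = 30240 W
η = P_out / P_in = 25812 / 30240 = 0.854 = 85.4%

85.4 %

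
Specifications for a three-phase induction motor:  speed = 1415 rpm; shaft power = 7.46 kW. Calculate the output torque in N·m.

50.3 N·m

ω = 2π × 1415/60 = 148.2 rad/s
τ = P/ω = 7460/148.2 = 50.3 N·m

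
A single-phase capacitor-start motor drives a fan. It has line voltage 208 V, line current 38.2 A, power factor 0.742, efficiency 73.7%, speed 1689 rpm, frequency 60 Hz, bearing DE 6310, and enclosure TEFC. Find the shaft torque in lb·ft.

P_in = V·I·cosφ = 208 × 38.2 × 0.742 = 5896 W
P_out = η·P_in = 0.737 × 5896 = 4345 W
n = 1689 rpm
ω = 2π×1689/60 = 176.9 rad/s
τ = P_out/ω = 4345/176.9 = 24.56 N·m
In lb·ft: 24.56/1.356 = 18.1 lb·ft

18.1 lb·ft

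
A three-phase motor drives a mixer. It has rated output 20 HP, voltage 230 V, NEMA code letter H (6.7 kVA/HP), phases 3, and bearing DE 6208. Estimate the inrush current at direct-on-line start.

336 A

S_LR = 6.7 × 20 = 134 kVA
I_LR = S_LR/(√3·V_L) = 134000/(1.732×230) = 336 A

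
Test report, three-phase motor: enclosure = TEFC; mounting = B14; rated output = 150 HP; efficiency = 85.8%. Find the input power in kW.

P_out = 150 × 746 = 111900 W
P_in = P_out/η = 111900/0.858 = 130420 W = 130 kW

130 kW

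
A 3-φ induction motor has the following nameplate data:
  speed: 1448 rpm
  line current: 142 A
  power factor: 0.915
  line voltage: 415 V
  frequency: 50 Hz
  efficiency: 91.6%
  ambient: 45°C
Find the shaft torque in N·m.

P_in = √3·V·I·cosφ = 1.732 × 415 × 142 × 0.915 = 93391 W
P_out = η·P_in = 0.916 × 93391 = 85546 W
n = 1448 rpm
ω = 2π×1448/60 = 151.6 rad/s
τ = P_out/ω = 85546/151.6 = 564 N·m

564 N·m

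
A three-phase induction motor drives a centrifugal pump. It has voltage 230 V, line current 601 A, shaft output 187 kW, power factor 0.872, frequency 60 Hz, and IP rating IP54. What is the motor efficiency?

P_out = 187 kW = 187000 W
P_in = √3·V_L·I_L·cosφ = 1.732 × 230 × 601 × 0.872 = 208769 W
η = P_out / P_in = 187000 / 208769 = 0.896 = 89.6%

89.6 %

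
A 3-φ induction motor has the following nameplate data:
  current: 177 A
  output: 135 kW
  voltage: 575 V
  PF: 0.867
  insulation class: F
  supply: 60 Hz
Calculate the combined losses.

17.8 kW

P_in = √3·V·I·cosφ = 1.732×575×177×0.867 = 152830 W
P_out = 135000 W
Losses = P_in − P_out = 152830 − 135000 = 17830 W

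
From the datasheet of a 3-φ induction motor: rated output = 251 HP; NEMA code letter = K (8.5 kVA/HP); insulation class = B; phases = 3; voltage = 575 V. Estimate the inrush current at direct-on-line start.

S_LR = 8.5 × 251 = 2133.5 kVA
I_LR = S_LR/(√3·V_L) = 2133500/(1.732×575) = 2140 A

2140 A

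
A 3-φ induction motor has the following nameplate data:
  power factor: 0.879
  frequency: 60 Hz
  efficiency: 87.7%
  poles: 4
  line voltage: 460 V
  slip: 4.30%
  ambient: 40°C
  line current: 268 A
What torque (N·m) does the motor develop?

912 N·m

P_in = √3·V·I·cosφ = 1.732 × 460 × 268 × 0.879 = 187685 W
P_out = η·P_in = 0.877 × 187685 = 164600 W
n_s = 120×60/4 = 1800 rpm; n = 1800×(1−0.043) = 1723 rpm
ω = 2π×1723/60 = 180.4 rad/s
τ = P_out/ω = 164600/180.4 = 912 N·m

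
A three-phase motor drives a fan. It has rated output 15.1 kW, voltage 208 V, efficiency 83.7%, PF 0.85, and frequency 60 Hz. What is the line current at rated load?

P_out = 15.1 kW = 15100 W
P_in = P_out / η = 15100 / 0.837 = 18041 W
I_L = P_in / (√3·V_L·cosφ) = 18041 / (1.732 × 208 × 0.85) = 58.9 A

58.9 A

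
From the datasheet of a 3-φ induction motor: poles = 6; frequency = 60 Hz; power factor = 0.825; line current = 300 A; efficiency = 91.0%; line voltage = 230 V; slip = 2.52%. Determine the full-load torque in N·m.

P_in = √3·V·I·cosφ = 1.732 × 230 × 300 × 0.825 = 98594 W
P_out = η·P_in = 0.91 × 98594 = 89721 W
n_s = 120×60/6 = 1200 rpm; n = 1200×(1−0.0252) = 1170 rpm
ω = 2π×1170/60 = 122.5 rad/s
τ = P_out/ω = 89721/122.5 = 732 N·m

732 N·m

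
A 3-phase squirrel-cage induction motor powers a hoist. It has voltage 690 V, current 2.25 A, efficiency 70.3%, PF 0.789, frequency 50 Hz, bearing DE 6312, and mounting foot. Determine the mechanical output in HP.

P_in = √3·V·I·cosφ = 1.732 × 690 × 2.25 × 0.789 = 2122 W
P_out = η·P_in = 0.703 × 2122 = 1492 W
= 1492/746 = 2 HP

2 HP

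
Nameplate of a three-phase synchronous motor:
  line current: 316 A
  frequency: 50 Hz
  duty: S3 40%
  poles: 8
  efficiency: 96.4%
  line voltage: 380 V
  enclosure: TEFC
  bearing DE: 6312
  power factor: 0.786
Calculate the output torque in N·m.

P_in = √3·V·I·cosφ = 1.732 × 380 × 316 × 0.786 = 163471 W
P_out = η·P_in = 0.964 × 163471 = 157586 W
n = n_s = 120×50/8 = 750 rpm (synchronous)
ω = 2π×750/60 = 78.54 rad/s
τ = P_out/ω = 157586/78.54 = 2010 N·m

2010 N·m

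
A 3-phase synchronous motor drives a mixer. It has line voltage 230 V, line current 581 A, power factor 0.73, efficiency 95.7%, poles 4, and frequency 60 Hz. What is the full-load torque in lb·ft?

633 lb·ft

P_in = √3·V·I·cosφ = 1.732 × 230 × 581 × 0.73 = 168956 W
P_out = η·P_in = 0.957 × 168956 = 161691 W
n = n_s = 120×60/4 = 1800 rpm (synchronous)
ω = 2π×1800/60 = 188.5 rad/s
τ = P_out/ω = 161691/188.5 = 857.8 N·m
In lb·ft: 857.8/1.356 = 633 lb·ft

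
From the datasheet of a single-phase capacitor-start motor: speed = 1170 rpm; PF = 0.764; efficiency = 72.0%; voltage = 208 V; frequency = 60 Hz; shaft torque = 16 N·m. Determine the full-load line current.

17.1 A

ω = 2π×1170/60 = 122.5 rad/s; P_out = τω = 16 × 122.5 = 1960 W
P_in = P_out / η = 1960 / 0.720 = 2722 W
I = P_in / (V·cosφ) = 2722 / (208 × 0.764) = 17.1 A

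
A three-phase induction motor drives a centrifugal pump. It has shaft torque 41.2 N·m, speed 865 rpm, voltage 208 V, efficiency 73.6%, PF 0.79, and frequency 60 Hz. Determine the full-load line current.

ω = 2π×865/60 = 90.58 rad/s; P_out = τω = 41.2 × 90.58 = 3732 W
P_in = P_out / η = 3732 / 0.736 = 5071 W
I_L = P_in / (√3·V_L·cosφ) = 5071 / (1.732 × 208 × 0.79) = 17.8 A

17.8 A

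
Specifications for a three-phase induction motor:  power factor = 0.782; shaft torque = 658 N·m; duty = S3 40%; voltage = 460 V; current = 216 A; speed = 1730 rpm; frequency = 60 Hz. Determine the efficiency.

88.6 %

ω = 2π × 1730/60 = 181.2 rad/s; P_out = τω = 658 × 181.2 = 119230 W
P_in = √3·V_L·I_L·cosφ = 1.732 × 460 × 216 × 0.782 = 134576 W
η = P_out / P_in = 119230 / 134576 = 0.886 = 88.6%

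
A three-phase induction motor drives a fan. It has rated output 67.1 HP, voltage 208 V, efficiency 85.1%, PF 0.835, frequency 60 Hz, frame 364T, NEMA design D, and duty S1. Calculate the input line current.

196 A

P_out = 67.1 × 746 = 50057 W
P_in = P_out / η = 50057 / 0.851 = 58821 W
I_L = P_in / (√3·V_L·cosφ) = 58821 / (1.732 × 208 × 0.835) = 196 A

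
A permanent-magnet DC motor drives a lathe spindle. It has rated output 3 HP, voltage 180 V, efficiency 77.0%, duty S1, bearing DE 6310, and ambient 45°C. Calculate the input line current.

P_out = 3 × 746 = 2238 W
P_in = P_out / η = 2238 / 0.770 = 2906 W
I = P_in / V = 2906 / 180 = 16.1 A

16.1 A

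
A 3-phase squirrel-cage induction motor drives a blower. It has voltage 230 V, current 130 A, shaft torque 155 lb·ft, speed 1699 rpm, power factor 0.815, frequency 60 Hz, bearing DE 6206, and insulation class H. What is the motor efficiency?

τ = 155 lb·ft × 1.356 = 210.2 N·m
ω = 2π × 1699/60 = 177.9 rad/s; P_out = τω = 210.2 × 177.9 = 37395 W
P_in = √3·V_L·I_L·cosφ = 1.732 × 230 × 130 × 0.815 = 42206 W
η = P_out / P_in = 37395 / 42206 = 0.886 = 88.6%

88.6 %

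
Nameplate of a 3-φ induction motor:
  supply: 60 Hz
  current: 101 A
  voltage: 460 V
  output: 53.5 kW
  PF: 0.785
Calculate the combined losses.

9.67 kW

P_in = √3·V·I·cosφ = 1.732×460×101×0.785 = 63168 W
P_out = 53500 W
Losses = P_in − P_out = 63168 − 53500 = 9668 W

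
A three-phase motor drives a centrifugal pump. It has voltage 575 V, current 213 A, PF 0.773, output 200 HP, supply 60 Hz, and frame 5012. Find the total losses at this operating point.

14.8 kW

P_in = √3·V·I·cosφ = 1.732×575×213×0.773 = 163974 W
P_out = 200×746 = 149200 W
Losses = P_in − P_out = 163974 − 149200 = 14774 W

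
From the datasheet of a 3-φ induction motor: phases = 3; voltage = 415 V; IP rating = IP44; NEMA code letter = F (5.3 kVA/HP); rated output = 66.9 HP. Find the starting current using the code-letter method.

S_LR = 5.3 × 66.9 = 354.57 kVA
I_LR = S_LR/(√3·V_L) = 354570/(1.732×415) = 493 A

493 A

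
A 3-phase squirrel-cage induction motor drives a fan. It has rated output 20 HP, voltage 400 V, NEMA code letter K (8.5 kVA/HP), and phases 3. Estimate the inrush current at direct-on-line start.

245 A

S_LR = 8.5 × 20 = 170 kVA
I_LR = S_LR/(√3·V_L) = 170000/(1.732×400) = 245 A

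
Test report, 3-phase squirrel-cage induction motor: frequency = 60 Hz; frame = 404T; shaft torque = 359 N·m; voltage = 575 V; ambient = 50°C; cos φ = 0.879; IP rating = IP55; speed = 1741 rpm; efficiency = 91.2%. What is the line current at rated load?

82 A

ω = 2π×1741/60 = 182.3 rad/s; P_out = τω = 359 × 182.3 = 65446 W
P_in = P_out / η = 65446 / 0.912 = 71761 W
I_L = P_in / (√3·V_L·cosφ) = 71761 / (1.732 × 575 × 0.879) = 82 A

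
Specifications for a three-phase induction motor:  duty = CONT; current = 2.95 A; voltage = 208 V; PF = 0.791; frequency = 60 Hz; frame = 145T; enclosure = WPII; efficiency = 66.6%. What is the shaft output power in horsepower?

0.751 HP

P_in = √3·V·I·cosφ = 1.732 × 208 × 2.95 × 0.791 = 841 W
P_out = η·P_in = 0.666 × 841 = 560 W
= 560/746 = 0.751 HP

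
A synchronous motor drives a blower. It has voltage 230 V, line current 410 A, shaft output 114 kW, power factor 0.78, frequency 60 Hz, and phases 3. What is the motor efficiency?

P_out = 114 kW = 114000 W
P_in = √3·V_L·I_L·cosφ = 1.732 × 230 × 410 × 0.78 = 127396 W
η = P_out / P_in = 114000 / 127396 = 0.895 = 89.5%

89.5 %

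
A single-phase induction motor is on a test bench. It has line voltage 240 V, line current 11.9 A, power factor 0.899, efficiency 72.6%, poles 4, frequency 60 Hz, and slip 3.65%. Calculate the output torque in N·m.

P_in = V·I·cosφ = 240 × 11.9 × 0.899 = 2568 W
P_out = η·P_in = 0.726 × 2568 = 1864 W
n_s = 120×60/4 = 1800 rpm; n = 1800×(1−0.0365) = 1734 rpm
ω = 2π×1734/60 = 181.6 rad/s
τ = P_out/ω = 1864/181.6 = 10.3 N·m

10.3 N·m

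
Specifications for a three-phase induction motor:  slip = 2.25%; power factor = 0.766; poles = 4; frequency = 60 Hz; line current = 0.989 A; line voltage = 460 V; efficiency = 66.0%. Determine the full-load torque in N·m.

2.16 N·m

P_in = √3·V·I·cosφ = 1.732 × 460 × 0.989 × 0.766 = 604 W
P_out = η·P_in = 0.66 × 604 = 399 W
n_s = 120×60/4 = 1800 rpm; n = 1800×(1−0.0225) = 1760 rpm
ω = 2π×1760/60 = 184.3 rad/s
τ = P_out/ω = 399/184.3 = 2.16 N·m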